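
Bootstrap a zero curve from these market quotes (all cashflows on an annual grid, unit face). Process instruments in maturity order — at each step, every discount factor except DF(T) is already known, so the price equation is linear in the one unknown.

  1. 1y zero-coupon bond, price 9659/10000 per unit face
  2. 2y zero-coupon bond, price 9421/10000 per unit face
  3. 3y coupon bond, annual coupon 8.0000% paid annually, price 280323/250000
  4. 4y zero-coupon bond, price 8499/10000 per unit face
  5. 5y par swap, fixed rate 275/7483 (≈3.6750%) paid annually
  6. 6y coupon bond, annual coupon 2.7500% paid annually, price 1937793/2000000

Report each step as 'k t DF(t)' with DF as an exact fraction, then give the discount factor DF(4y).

1 1 9659/10000
2 2 9421/10000
3 3 8969/10000
4 4 8499/10000
5 5 167/200
6 6 2057/2500
DF(4y) = 8499/10000 ≈ 0.849900

step 1 [1y] zero: DF = P = 9659/10000 ≈ 0.965900
step 2 [2y] zero: DF = P = 9421/10000 ≈ 0.942100
step 3 [3y] bond c/1=2/25: DF=(280323/250000 − 2/25·(0.965900+0.942100))/(1+2/25) = 8969/10000 ≈ 0.896900
step 4 [4y] zero: DF = P = 8499/10000 ≈ 0.849900
step 5 [5y] swap r/1=275/7483: DF=(1 − 275/7483·(0.965900+0.942100+0.896900+0.849900))/(1+275/7483) = 167/200 ≈ 0.835000
step 6 [6y] bond c/1=11/400: DF=(1937793/2000000 − 11/400·(0.965900+0.942100+0.896900+0.849900+0.835000))/(1+11/400) = 2057/2500 ≈ 0.822800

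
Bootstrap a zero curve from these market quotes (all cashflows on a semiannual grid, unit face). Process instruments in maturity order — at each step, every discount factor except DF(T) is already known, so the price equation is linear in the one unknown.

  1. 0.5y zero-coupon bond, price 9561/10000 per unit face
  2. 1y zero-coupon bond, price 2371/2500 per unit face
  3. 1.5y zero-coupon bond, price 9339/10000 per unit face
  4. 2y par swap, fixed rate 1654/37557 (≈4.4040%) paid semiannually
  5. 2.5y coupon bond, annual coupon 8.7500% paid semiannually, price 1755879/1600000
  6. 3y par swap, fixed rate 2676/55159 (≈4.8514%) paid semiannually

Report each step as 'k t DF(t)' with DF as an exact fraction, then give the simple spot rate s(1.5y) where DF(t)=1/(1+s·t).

step 1 [0.5y] zero: DF = P = 9561/10000 ≈ 0.956100
step 2 [1y] zero: DF = P = 2371/2500 ≈ 0.948400
step 3 [1.5y] zero: DF = P = 9339/10000 ≈ 0.933900
step 4 [2y] swap r/2=827/37557: DF=(1 − 827/37557·(0.956100+0.948400+0.933900))/(1+827/37557) = 9173/10000 ≈ 0.917300
step 5 [2.5y] bond c/2=7/160: DF=(1755879/1600000 − 7/160·(0.956100+0.948400+0.933900+0.917300))/(1+7/160) = 447/500 ≈ 0.894000
step 6 [3y] swap r/2=1338/55159: DF=(1 − 1338/55159·(0.956100+0.948400+0.933900+0.917300+0.894000))/(1+1338/55159) = 4331/5000 ≈ 0.866200

1 1/2 9561/10000
2 1 2371/2500
3 3/2 9339/10000
4 2 9173/10000
5 5/2 447/500
6 3 4331/5000
s(1.5y) = (1/(9339/10000) − 1)/(3/2) = 1322/28017 ≈ 4.7186%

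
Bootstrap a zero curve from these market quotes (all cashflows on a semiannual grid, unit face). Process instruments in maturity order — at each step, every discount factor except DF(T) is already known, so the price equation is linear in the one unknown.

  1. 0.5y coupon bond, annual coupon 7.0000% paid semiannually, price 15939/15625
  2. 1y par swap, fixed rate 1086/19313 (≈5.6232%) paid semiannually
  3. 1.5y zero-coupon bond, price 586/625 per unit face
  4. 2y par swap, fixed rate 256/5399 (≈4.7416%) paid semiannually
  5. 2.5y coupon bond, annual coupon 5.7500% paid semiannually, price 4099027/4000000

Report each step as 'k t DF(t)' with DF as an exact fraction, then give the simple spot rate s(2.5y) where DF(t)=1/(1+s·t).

step 1 [0.5y] bond c/2=7/200: DF=(15939/15625 − 7/200·(0))/(1+7/200) = 616/625 ≈ 0.985600
step 2 [1y] swap r/2=543/19313: DF=(1 − 543/19313·(0.985600))/(1+543/19313) = 9457/10000 ≈ 0.945700
step 3 [1.5y] zero: DF = P = 586/625 ≈ 0.937600
step 4 [2y] swap r/2=128/5399: DF=(1 − 128/5399·(0.985600+0.945700+0.937600))/(1+128/5399) = 569/625 ≈ 0.910400
step 5 [2.5y] bond c/2=23/800: DF=(4099027/4000000 − 23/800·(0.985600+0.945700+0.937600+0.910400))/(1+23/800) = 1781/2000 ≈ 0.890500

1 1/2 616/625
2 1 9457/10000
3 3/2 586/625
4 2 569/625
5 5/2 1781/2000
s(2.5y) = (1/(1781/2000) − 1)/(5/2) = 438/8905 ≈ 4.9186%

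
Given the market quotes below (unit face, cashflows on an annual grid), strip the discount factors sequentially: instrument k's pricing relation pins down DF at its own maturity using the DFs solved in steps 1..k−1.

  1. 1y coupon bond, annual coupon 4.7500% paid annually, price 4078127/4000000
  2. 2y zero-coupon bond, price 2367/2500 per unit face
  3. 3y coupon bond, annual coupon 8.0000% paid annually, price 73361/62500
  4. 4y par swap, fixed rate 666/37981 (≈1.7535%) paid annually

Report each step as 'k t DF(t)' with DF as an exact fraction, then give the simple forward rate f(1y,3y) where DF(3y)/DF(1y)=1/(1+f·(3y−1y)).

step 1 [1y] bond c/1=19/400: DF=(4078127/4000000 − 19/400·(0))/(1+19/400) = 9733/10000 ≈ 0.973300
step 2 [2y] zero: DF = P = 2367/2500 ≈ 0.946800
step 3 [3y] bond c/1=2/25: DF=(73361/62500 − 2/25·(0.973300+0.946800))/(1+2/25) = 4723/5000 ≈ 0.944600
step 4 [4y] swap r/1=666/37981: DF=(1 − 666/37981·(0.973300+0.946800+0.944600))/(1+666/37981) = 4667/5000 ≈ 0.933400

1 1 9733/10000
2 2 2367/2500
3 3 4723/5000
4 4 4667/5000
f(1y,3y) = ((9733/10000)/(4723/5000) − 1)/(2) = 287/18892 ≈ 1.5192%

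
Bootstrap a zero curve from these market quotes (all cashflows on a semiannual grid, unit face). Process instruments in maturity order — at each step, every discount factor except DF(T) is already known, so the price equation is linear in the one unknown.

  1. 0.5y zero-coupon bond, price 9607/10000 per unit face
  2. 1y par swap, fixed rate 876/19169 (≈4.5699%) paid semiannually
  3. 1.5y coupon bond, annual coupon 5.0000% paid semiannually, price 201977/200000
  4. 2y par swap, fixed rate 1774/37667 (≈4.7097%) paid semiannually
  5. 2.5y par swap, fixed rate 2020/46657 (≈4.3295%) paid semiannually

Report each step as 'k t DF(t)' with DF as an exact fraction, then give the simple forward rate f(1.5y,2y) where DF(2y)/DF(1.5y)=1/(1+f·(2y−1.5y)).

step 1 [0.5y] zero: DF = P = 9607/10000 ≈ 0.960700
step 2 [1y] swap r/2=438/19169: DF=(1 − 438/19169·(0.960700))/(1+438/19169) = 4781/5000 ≈ 0.956200
step 3 [1.5y] bond c/2=1/40: DF=(201977/200000 − 1/40·(0.960700+0.956200))/(1+1/40) = 1877/2000 ≈ 0.938500
step 4 [2y] swap r/2=887/37667: DF=(1 − 887/37667·(0.960700+0.956200+0.938500))/(1+887/37667) = 9113/10000 ≈ 0.911300
step 5 [2.5y] swap r/2=1010/46657: DF=(1 − 1010/46657·(0.960700+0.956200+0.938500+0.911300))/(1+1010/46657) = 899/1000 ≈ 0.899000

1 1/2 9607/10000
2 1 4781/5000
3 3/2 1877/2000
4 2 9113/10000
5 5/2 899/1000
f(1.5y,2y) = ((1877/2000)/(9113/10000) − 1)/(1/2) = 544/9113 ≈ 5.9695%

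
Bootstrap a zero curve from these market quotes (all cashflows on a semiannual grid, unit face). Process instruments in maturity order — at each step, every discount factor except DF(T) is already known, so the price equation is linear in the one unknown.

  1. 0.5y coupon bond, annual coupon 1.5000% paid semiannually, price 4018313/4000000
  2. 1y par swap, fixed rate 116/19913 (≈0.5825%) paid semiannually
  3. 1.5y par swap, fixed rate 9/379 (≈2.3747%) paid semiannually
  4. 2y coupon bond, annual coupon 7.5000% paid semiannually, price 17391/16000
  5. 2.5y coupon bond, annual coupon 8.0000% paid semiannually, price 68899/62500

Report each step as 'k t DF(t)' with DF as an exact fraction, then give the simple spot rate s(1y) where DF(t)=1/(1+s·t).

step 1 [0.5y] bond c/2=3/400: DF=(4018313/4000000 − 3/400·(0))/(1+3/400) = 9971/10000 ≈ 0.997100
step 2 [1y] swap r/2=58/19913: DF=(1 − 58/19913·(0.997100))/(1+58/19913) = 4971/5000 ≈ 0.994200
step 3 [1.5y] swap r/2=9/758: DF=(1 − 9/758·(0.997100+0.994200))/(1+9/758) = 9649/10000 ≈ 0.964900
step 4 [2y] bond c/2=3/80: DF=(17391/16000 − 3/80·(0.997100+0.994200+0.964900))/(1+3/80) = 588/625 ≈ 0.940800
step 5 [2.5y] bond c/2=1/25: DF=(68899/62500 − 1/25·(0.997100+0.994200+0.964900+0.940800))/(1+1/25) = 9101/10000 ≈ 0.910100

1 1/2 9971/10000
2 1 4971/5000
3 3/2 9649/10000
4 2 588/625
5 5/2 9101/10000
s(1y) = (1/(4971/5000) − 1)/(1) = 29/4971 ≈ 0.5834%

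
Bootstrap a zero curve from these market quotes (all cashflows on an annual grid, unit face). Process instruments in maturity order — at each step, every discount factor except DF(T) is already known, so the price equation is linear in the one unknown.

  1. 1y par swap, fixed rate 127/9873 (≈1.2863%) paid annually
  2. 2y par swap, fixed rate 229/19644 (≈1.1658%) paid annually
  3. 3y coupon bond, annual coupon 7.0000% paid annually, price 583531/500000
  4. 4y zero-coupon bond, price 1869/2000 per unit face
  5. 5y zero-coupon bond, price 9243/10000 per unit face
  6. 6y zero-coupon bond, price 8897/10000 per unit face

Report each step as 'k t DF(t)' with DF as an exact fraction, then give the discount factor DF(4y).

step 1 [1y] swap r/1=127/9873: DF=(1 − 127/9873·(0))/(1+127/9873) = 9873/10000 ≈ 0.987300
step 2 [2y] swap r/1=229/19644: DF=(1 − 229/19644·(0.987300))/(1+229/19644) = 9771/10000 ≈ 0.977100
step 3 [3y] bond c/1=7/100: DF=(583531/500000 − 7/100·(0.987300+0.977100))/(1+7/100) = 4811/5000 ≈ 0.962200
step 4 [4y] zero: DF = P = 1869/2000 ≈ 0.934500
step 5 [5y] zero: DF = P = 9243/10000 ≈ 0.924300
step 6 [6y] zero: DF = P = 8897/10000 ≈ 0.889700

1 1 9873/10000
2 2 9771/10000
3 3 4811/5000
4 4 1869/2000
5 5 9243/10000
6 6 8897/10000
DF(4y) = 1869/2000 ≈ 0.934500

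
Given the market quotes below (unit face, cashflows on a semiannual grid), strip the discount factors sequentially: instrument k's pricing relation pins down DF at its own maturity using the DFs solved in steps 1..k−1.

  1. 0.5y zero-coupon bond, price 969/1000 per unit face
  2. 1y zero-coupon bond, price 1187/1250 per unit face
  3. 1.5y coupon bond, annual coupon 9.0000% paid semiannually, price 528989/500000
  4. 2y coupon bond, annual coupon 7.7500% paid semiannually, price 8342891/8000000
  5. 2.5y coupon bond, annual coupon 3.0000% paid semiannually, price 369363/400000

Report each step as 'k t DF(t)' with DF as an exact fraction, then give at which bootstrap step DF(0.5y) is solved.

1 1/2 969/1000
2 1 1187/1250
3 3/2 4649/5000
4 2 8977/10000
5 5/2 534/625
DF(0.5y) is solved at step 1

step 1 [0.5y] zero: DF = P = 969/1000 ≈ 0.969000
step 2 [1y] zero: DF = P = 1187/1250 ≈ 0.949600
step 3 [1.5y] bond c/2=9/200: DF=(528989/500000 − 9/200·(0.969000+0.949600))/(1+9/200) = 4649/5000 ≈ 0.929800
step 4 [2y] bond c/2=31/800: DF=(8342891/8000000 − 31/800·(0.969000+0.949600+0.929800))/(1+31/800) = 8977/10000 ≈ 0.897700
step 5 [2.5y] bond c/2=3/200: DF=(369363/400000 − 3/200·(0.969000+0.949600+0.929800+0.897700))/(1+3/200) = 534/625 ≈ 0.854400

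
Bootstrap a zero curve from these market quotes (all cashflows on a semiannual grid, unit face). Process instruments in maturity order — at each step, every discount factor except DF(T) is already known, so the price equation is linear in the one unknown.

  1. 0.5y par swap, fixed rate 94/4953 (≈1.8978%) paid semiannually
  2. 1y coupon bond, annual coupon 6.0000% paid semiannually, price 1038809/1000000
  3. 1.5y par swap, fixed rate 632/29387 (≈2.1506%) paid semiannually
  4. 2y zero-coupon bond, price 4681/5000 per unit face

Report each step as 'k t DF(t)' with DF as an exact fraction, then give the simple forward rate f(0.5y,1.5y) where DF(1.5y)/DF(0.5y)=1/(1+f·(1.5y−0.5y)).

1 1/2 4953/5000
2 1 9797/10000
3 3/2 2421/2500
4 2 4681/5000
f(0.5y,1.5y) = ((4953/5000)/(2421/2500) − 1)/(1) = 37/1614 ≈ 2.2924%

step 1 [0.5y] swap r/2=47/4953: DF=(1 − 47/4953·(0))/(1+47/4953) = 4953/5000 ≈ 0.990600
step 2 [1y] bond c/2=3/100: DF=(1038809/1000000 − 3/100·(0.990600))/(1+3/100) = 9797/10000 ≈ 0.979700
step 3 [1.5y] swap r/2=316/29387: DF=(1 − 316/29387·(0.990600+0.979700))/(1+316/29387) = 2421/2500 ≈ 0.968400
step 4 [2y] zero: DF = P = 4681/5000 ≈ 0.936200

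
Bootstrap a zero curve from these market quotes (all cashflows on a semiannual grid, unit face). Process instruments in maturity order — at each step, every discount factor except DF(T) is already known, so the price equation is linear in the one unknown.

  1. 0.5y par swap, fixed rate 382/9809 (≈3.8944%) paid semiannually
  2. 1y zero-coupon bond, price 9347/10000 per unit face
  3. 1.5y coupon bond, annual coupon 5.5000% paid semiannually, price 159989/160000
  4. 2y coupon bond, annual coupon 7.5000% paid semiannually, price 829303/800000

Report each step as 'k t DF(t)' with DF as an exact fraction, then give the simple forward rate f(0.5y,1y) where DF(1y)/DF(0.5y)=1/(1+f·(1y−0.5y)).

1 1/2 9809/10000
2 1 9347/10000
3 3/2 9219/10000
4 2 4483/5000
f(0.5y,1y) = ((9809/10000)/(9347/10000) − 1)/(1/2) = 924/9347 ≈ 9.8855%

step 1 [0.5y] swap r/2=191/9809: DF=(1 − 191/9809·(0))/(1+191/9809) = 9809/10000 ≈ 0.980900
step 2 [1y] zero: DF = P = 9347/10000 ≈ 0.934700
step 3 [1.5y] bond c/2=11/400: DF=(159989/160000 − 11/400·(0.980900+0.934700))/(1+11/400) = 9219/10000 ≈ 0.921900
step 4 [2y] bond c/2=3/80: DF=(829303/800000 − 3/80·(0.980900+0.934700+0.921900))/(1+3/80) = 4483/5000 ≈ 0.896600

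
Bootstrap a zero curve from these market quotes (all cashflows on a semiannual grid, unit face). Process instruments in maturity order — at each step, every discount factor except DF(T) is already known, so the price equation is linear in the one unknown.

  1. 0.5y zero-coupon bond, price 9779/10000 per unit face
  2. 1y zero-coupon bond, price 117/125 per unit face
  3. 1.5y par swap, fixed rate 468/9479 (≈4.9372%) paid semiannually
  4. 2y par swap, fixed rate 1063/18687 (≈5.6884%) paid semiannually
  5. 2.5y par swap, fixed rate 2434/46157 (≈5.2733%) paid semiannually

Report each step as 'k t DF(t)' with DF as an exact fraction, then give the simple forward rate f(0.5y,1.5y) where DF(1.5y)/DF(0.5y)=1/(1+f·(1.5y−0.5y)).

step 1 [0.5y] zero: DF = P = 9779/10000 ≈ 0.977900
step 2 [1y] zero: DF = P = 117/125 ≈ 0.936000
step 3 [1.5y] swap r/2=234/9479: DF=(1 − 234/9479·(0.977900+0.936000))/(1+234/9479) = 4649/5000 ≈ 0.929800
step 4 [2y] swap r/2=1063/37374: DF=(1 − 1063/37374·(0.977900+0.936000+0.929800))/(1+1063/37374) = 8937/10000 ≈ 0.893700
step 5 [2.5y] swap r/2=1217/46157: DF=(1 − 1217/46157·(0.977900+0.936000+0.929800+0.893700))/(1+1217/46157) = 8783/10000 ≈ 0.878300

1 1/2 9779/10000
2 1 117/125
3 3/2 4649/5000
4 2 8937/10000
5 5/2 8783/10000
f(0.5y,1.5y) = ((9779/10000)/(4649/5000) − 1)/(1) = 481/9298 ≈ 5.1732%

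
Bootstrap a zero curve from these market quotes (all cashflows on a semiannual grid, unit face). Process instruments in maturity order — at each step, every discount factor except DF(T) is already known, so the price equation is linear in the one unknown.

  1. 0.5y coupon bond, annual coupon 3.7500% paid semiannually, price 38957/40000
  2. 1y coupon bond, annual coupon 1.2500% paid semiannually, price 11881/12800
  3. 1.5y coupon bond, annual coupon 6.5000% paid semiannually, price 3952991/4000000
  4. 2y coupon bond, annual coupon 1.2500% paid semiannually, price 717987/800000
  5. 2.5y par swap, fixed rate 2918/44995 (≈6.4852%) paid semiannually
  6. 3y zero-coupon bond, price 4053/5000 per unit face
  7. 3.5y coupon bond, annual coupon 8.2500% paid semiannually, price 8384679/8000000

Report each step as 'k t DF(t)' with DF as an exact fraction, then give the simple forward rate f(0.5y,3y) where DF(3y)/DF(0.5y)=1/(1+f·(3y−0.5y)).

1 1/2 239/250
2 1 1833/2000
3 3/2 4491/5000
4 2 8747/10000
5 5/2 8541/10000
6 3 4053/5000
7 7/2 3981/5000
f(0.5y,3y) = ((239/250)/(4053/5000) − 1)/(5/2) = 1454/20265 ≈ 7.1749%

step 1 [0.5y] bond c/2=3/160: DF=(38957/40000 − 3/160·(0))/(1+3/160) = 239/250 ≈ 0.956000
step 2 [1y] bond c/2=1/160: DF=(11881/12800 − 1/160·(0.956000))/(1+1/160) = 1833/2000 ≈ 0.916500
step 3 [1.5y] bond c/2=13/400: DF=(3952991/4000000 − 13/400·(0.956000+0.916500))/(1+13/400) = 4491/5000 ≈ 0.898200
step 4 [2y] bond c/2=1/160: DF=(717987/800000 − 1/160·(0.956000+0.916500+0.898200))/(1+1/160) = 8747/10000 ≈ 0.874700
step 5 [2.5y] swap r/2=1459/44995: DF=(1 − 1459/44995·(0.956000+0.916500+0.898200+0.874700))/(1+1459/44995) = 8541/10000 ≈ 0.854100
step 6 [3y] zero: DF = P = 4053/5000 ≈ 0.810600
step 7 [3.5y] bond c/2=33/800: DF=(8384679/8000000 − 33/800·(0.956000+0.916500+0.898200+0.874700+0.854100+0.810600))/(1+33/800) = 3981/5000 ≈ 0.796200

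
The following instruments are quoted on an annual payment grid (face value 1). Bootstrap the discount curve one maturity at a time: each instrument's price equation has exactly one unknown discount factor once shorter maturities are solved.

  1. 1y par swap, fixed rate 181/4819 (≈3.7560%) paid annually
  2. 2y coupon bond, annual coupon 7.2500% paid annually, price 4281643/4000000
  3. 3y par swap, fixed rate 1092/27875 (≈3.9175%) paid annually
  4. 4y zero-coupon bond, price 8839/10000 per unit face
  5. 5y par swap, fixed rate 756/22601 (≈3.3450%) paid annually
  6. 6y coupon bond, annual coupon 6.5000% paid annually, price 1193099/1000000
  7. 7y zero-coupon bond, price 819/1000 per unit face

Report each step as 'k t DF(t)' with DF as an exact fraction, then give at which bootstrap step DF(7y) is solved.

step 1 [1y] swap r/1=181/4819: DF=(1 − 181/4819·(0))/(1+181/4819) = 4819/5000 ≈ 0.963800
step 2 [2y] bond c/1=29/400: DF=(4281643/4000000 − 29/400·(0.963800))/(1+29/400) = 9329/10000 ≈ 0.932900
step 3 [3y] swap r/1=1092/27875: DF=(1 − 1092/27875·(0.963800+0.932900))/(1+1092/27875) = 2227/2500 ≈ 0.890800
step 4 [4y] zero: DF = P = 8839/10000 ≈ 0.883900
step 5 [5y] swap r/1=756/22601: DF=(1 − 756/22601·(0.963800+0.932900+0.890800+0.883900))/(1+756/22601) = 1061/1250 ≈ 0.848800
step 6 [6y] bond c/1=13/200: DF=(1193099/1000000 − 13/200·(0.963800+0.932900+0.890800+0.883900+0.848800))/(1+13/200) = 2111/2500 ≈ 0.844400
step 7 [7y] zero: DF = P = 819/1000 ≈ 0.819000

1 1 4819/5000
2 2 9329/10000
3 3 2227/2500
4 4 8839/10000
5 5 1061/1250
6 6 2111/2500
7 7 819/1000
DF(7y) is solved at step 7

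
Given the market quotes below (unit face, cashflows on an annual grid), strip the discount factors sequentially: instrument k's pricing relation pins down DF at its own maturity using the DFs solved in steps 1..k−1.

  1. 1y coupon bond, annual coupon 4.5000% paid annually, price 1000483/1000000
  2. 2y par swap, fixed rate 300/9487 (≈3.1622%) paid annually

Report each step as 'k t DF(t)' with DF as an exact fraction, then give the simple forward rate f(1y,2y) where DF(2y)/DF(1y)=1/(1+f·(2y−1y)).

step 1 [1y] bond c/1=9/200: DF=(1000483/1000000 − 9/200·(0))/(1+9/200) = 4787/5000 ≈ 0.957400
step 2 [2y] swap r/1=300/9487: DF=(1 − 300/9487·(0.957400))/(1+300/9487) = 47/50 ≈ 0.940000

1 1 4787/5000
2 2 47/50
f(1y,2y) = ((4787/5000)/(47/50) − 1)/(1) = 87/4700 ≈ 1.8511%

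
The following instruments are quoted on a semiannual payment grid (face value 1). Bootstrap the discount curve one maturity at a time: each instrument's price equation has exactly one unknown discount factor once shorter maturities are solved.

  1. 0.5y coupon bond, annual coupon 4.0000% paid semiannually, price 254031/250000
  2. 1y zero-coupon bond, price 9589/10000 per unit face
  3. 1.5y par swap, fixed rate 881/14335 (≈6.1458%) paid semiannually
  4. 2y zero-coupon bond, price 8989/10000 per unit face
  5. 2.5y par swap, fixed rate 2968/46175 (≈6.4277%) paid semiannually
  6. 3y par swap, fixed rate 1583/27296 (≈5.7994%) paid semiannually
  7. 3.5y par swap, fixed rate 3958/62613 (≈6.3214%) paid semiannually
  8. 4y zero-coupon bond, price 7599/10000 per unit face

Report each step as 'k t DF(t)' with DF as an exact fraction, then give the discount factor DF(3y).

step 1 [0.5y] bond c/2=1/50: DF=(254031/250000 − 1/50·(0))/(1+1/50) = 4981/5000 ≈ 0.996200
step 2 [1y] zero: DF = P = 9589/10000 ≈ 0.958900
step 3 [1.5y] swap r/2=881/28670: DF=(1 − 881/28670·(0.996200+0.958900))/(1+881/28670) = 9119/10000 ≈ 0.911900
step 4 [2y] zero: DF = P = 8989/10000 ≈ 0.898900
step 5 [2.5y] swap r/2=1484/46175: DF=(1 − 1484/46175·(0.996200+0.958900+0.911900+0.898900))/(1+1484/46175) = 2129/2500 ≈ 0.851600
step 6 [3y] swap r/2=1583/54592: DF=(1 − 1583/54592·(0.996200+0.958900+0.911900+0.898900+0.851600))/(1+1583/54592) = 8417/10000 ≈ 0.841700
step 7 [3.5y] swap r/2=1979/62613: DF=(1 − 1979/62613·(0.996200+0.958900+0.911900+0.898900+0.851600+0.841700))/(1+1979/62613) = 8021/10000 ≈ 0.802100
step 8 [4y] zero: DF = P = 7599/10000 ≈ 0.759900

1 1/2 4981/5000
2 1 9589/10000
3 3/2 9119/10000
4 2 8989/10000
5 5/2 2129/2500
6 3 8417/10000
7 7/2 8021/10000
8 4 7599/10000
DF(3y) = 8417/10000 ≈ 0.841700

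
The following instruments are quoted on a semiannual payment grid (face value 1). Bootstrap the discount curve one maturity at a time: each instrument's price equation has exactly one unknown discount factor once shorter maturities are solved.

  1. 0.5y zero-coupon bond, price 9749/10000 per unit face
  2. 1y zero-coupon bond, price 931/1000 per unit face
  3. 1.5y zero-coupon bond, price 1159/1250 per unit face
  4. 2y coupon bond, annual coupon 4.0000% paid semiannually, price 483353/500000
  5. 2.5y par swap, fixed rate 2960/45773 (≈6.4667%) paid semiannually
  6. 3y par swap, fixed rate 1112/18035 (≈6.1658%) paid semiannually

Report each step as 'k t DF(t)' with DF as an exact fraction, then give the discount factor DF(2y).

step 1 [0.5y] zero: DF = P = 9749/10000 ≈ 0.974900
step 2 [1y] zero: DF = P = 931/1000 ≈ 0.931000
step 3 [1.5y] zero: DF = P = 1159/1250 ≈ 0.927200
step 4 [2y] bond c/2=1/50: DF=(483353/500000 − 1/50·(0.974900+0.931000+0.927200))/(1+1/50) = 4461/5000 ≈ 0.892200
step 5 [2.5y] swap r/2=1480/45773: DF=(1 − 1480/45773·(0.974900+0.931000+0.927200+0.892200))/(1+1480/45773) = 213/250 ≈ 0.852000
step 6 [3y] swap r/2=556/18035: DF=(1 − 556/18035·(0.974900+0.931000+0.927200+0.892200+0.852000))/(1+556/18035) = 2083/2500 ≈ 0.833200

1 1/2 9749/10000
2 1 931/1000
3 3/2 1159/1250
4 2 4461/5000
5 5/2 213/250
6 3 2083/2500
DF(2y) = 4461/5000 ≈ 0.892200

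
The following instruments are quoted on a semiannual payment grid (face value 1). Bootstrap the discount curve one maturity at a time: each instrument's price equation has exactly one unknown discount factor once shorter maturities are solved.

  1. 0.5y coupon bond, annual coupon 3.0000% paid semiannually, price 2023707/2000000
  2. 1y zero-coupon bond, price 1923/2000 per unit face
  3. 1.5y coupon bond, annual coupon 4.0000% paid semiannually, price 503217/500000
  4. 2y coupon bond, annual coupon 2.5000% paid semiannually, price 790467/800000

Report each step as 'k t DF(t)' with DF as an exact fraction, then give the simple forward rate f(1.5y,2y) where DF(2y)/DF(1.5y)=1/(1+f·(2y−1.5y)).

1 1/2 9969/10000
2 1 1923/2000
3 3/2 9483/10000
4 2 47/50
f(1.5y,2y) = ((9483/10000)/(47/50) − 1)/(1/2) = 83/4700 ≈ 1.7660%

step 1 [0.5y] bond c/2=3/200: DF=(2023707/2000000 − 3/200·(0))/(1+3/200) = 9969/10000 ≈ 0.996900
step 2 [1y] zero: DF = P = 1923/2000 ≈ 0.961500
step 3 [1.5y] bond c/2=1/50: DF=(503217/500000 − 1/50·(0.996900+0.961500))/(1+1/50) = 9483/10000 ≈ 0.948300
step 4 [2y] bond c/2=1/80: DF=(790467/800000 − 1/80·(0.996900+0.961500+0.948300))/(1+1/80) = 47/50 ≈ 0.940000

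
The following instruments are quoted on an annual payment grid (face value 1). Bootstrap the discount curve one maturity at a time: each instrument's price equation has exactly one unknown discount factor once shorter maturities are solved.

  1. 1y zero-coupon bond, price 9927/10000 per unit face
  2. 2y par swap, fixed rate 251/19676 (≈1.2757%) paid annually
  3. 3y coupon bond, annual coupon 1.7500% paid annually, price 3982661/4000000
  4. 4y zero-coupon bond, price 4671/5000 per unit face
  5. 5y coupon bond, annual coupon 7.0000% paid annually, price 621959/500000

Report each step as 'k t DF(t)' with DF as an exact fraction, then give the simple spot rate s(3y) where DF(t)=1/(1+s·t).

step 1 [1y] zero: DF = P = 9927/10000 ≈ 0.992700
step 2 [2y] swap r/1=251/19676: DF=(1 − 251/19676·(0.992700))/(1+251/19676) = 9749/10000 ≈ 0.974900
step 3 [3y] bond c/1=7/400: DF=(3982661/4000000 − 7/400·(0.992700+0.974900))/(1+7/400) = 9447/10000 ≈ 0.944700
step 4 [4y] zero: DF = P = 4671/5000 ≈ 0.934200
step 5 [5y] bond c/1=7/100: DF=(621959/500000 − 7/100·(0.992700+0.974900+0.944700+0.934200))/(1+7/100) = 9109/10000 ≈ 0.910900

1 1 9927/10000
2 2 9749/10000
3 3 9447/10000
4 4 4671/5000
5 5 9109/10000
s(3y) = (1/(9447/10000) − 1)/(3) = 553/28341 ≈ 1.9512%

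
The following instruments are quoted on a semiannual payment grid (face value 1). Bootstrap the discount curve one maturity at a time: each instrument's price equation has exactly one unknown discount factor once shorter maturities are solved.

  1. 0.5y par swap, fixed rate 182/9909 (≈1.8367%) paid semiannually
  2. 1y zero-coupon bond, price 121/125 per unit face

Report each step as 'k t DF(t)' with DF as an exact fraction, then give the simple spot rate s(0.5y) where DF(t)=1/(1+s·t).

1 1/2 9909/10000
2 1 121/125
s(0.5y) = (1/(9909/10000) − 1)/(1/2) = 182/9909 ≈ 1.8367%

step 1 [0.5y] swap r/2=91/9909: DF=(1 − 91/9909·(0))/(1+91/9909) = 9909/10000 ≈ 0.990900
step 2 [1y] zero: DF = P = 121/125 ≈ 0.968000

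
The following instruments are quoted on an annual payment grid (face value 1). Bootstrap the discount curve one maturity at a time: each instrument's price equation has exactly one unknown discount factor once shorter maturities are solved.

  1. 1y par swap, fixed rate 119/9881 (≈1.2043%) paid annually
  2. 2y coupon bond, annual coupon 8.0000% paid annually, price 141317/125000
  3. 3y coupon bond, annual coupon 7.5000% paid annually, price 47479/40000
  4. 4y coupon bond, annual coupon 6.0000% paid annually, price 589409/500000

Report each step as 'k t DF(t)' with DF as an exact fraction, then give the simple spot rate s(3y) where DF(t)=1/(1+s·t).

step 1 [1y] swap r/1=119/9881: DF=(1 − 119/9881·(0))/(1+119/9881) = 9881/10000 ≈ 0.988100
step 2 [2y] bond c/1=2/25: DF=(141317/125000 − 2/25·(0.988100))/(1+2/25) = 1217/1250 ≈ 0.973600
step 3 [3y] bond c/1=3/40: DF=(47479/40000 − 3/40·(0.988100+0.973600))/(1+3/40) = 9673/10000 ≈ 0.967300
step 4 [4y] bond c/1=3/50: DF=(589409/500000 − 3/50·(0.988100+0.973600+0.967300))/(1+3/50) = 9463/10000 ≈ 0.946300

1 1 9881/10000
2 2 1217/1250
3 3 9673/10000
4 4 9463/10000
s(3y) = (1/(9673/10000) − 1)/(3) = 109/9673 ≈ 1.1268%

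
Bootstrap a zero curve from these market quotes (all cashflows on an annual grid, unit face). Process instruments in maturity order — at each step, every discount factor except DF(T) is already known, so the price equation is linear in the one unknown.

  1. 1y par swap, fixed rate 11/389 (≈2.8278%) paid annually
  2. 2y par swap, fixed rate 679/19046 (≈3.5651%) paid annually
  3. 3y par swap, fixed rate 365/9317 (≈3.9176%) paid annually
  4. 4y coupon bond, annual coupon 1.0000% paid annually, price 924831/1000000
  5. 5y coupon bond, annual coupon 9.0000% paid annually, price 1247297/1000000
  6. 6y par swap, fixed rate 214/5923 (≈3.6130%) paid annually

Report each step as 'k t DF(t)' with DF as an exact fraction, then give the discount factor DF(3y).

step 1 [1y] swap r/1=11/389: DF=(1 − 11/389·(0))/(1+11/389) = 389/400 ≈ 0.972500
step 2 [2y] swap r/1=679/19046: DF=(1 − 679/19046·(0.972500))/(1+679/19046) = 9321/10000 ≈ 0.932100
step 3 [3y] swap r/1=365/9317: DF=(1 − 365/9317·(0.972500+0.932100))/(1+365/9317) = 1781/2000 ≈ 0.890500
step 4 [4y] bond c/1=1/100: DF=(924831/1000000 − 1/100·(0.972500+0.932100+0.890500))/(1+1/100) = 111/125 ≈ 0.888000
step 5 [5y] bond c/1=9/100: DF=(1247297/1000000 − 9/100·(0.972500+0.932100+0.890500+0.888000))/(1+9/100) = 4201/5000 ≈ 0.840200
step 6 [6y] swap r/1=214/5923: DF=(1 − 214/5923·(0.972500+0.932100+0.890500+0.888000+0.840200))/(1+214/5923) = 4037/5000 ≈ 0.807400

1 1 389/400
2 2 9321/10000
3 3 1781/2000
4 4 111/125
5 5 4201/5000
6 6 4037/5000
DF(3y) = 1781/2000 ≈ 0.890500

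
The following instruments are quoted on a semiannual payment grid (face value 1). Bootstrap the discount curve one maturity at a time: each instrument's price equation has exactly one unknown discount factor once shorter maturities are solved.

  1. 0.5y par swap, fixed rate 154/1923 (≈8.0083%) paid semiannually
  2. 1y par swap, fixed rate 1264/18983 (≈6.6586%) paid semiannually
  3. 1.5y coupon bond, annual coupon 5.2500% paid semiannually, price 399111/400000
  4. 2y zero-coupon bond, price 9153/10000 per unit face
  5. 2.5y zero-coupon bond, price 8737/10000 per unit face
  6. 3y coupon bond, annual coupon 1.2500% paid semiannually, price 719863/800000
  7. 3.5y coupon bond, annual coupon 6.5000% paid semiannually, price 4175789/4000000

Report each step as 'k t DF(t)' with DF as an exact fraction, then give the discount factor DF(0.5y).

1 1/2 1923/2000
2 1 1171/1250
3 3/2 9237/10000
4 2 9153/10000
5 5/2 8737/10000
6 3 541/625
7 7/2 8387/10000
DF(0.5y) = 1923/2000 ≈ 0.961500

step 1 [0.5y] swap r/2=77/1923: DF=(1 − 77/1923·(0))/(1+77/1923) = 1923/2000 ≈ 0.961500
step 2 [1y] swap r/2=632/18983: DF=(1 − 632/18983·(0.961500))/(1+632/18983) = 1171/1250 ≈ 0.936800
step 3 [1.5y] bond c/2=21/800: DF=(399111/400000 − 21/800·(0.961500+0.936800))/(1+21/800) = 9237/10000 ≈ 0.923700
step 4 [2y] zero: DF = P = 9153/10000 ≈ 0.915300
step 5 [2.5y] zero: DF = P = 8737/10000 ≈ 0.873700
step 6 [3y] bond c/2=1/160: DF=(719863/800000 − 1/160·(0.961500+0.936800+0.923700+0.915300+0.873700))/(1+1/160) = 541/625 ≈ 0.865600
step 7 [3.5y] bond c/2=13/400: DF=(4175789/4000000 − 13/400·(0.961500+0.936800+0.923700+0.915300+0.873700+0.865600))/(1+13/400) = 8387/10000 ≈ 0.838700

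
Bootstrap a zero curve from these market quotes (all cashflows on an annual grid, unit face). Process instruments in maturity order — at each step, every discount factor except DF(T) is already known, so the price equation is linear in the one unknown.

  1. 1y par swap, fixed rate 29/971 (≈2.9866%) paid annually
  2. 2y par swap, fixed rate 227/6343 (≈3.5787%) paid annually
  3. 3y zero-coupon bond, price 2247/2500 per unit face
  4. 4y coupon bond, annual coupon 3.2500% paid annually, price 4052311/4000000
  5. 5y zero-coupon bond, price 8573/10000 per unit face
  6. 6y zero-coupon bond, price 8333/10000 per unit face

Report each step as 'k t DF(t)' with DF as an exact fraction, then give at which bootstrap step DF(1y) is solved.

1 1 971/1000
2 2 9319/10000
3 3 2247/2500
4 4 893/1000
5 5 8573/10000
6 6 8333/10000
DF(1y) is solved at step 1

step 1 [1y] swap r/1=29/971: DF=(1 − 29/971·(0))/(1+29/971) = 971/1000 ≈ 0.971000
step 2 [2y] swap r/1=227/6343: DF=(1 − 227/6343·(0.971000))/(1+227/6343) = 9319/10000 ≈ 0.931900
step 3 [3y] zero: DF = P = 2247/2500 ≈ 0.898800
step 4 [4y] bond c/1=13/400: DF=(4052311/4000000 − 13/400·(0.971000+0.931900+0.898800))/(1+13/400) = 893/1000 ≈ 0.893000
step 5 [5y] zero: DF = P = 8573/10000 ≈ 0.857300
step 6 [6y] zero: DF = P = 8333/10000 ≈ 0.833300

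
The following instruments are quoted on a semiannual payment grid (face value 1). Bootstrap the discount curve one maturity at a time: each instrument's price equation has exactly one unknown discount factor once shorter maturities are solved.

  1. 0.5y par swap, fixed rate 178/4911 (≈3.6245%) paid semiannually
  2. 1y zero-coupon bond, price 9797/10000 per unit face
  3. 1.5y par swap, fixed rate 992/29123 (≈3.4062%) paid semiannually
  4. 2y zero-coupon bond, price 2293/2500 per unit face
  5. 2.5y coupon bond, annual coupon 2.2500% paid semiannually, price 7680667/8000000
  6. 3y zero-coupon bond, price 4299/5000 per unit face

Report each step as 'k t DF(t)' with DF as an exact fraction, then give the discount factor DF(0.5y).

step 1 [0.5y] swap r/2=89/4911: DF=(1 − 89/4911·(0))/(1+89/4911) = 4911/5000 ≈ 0.982200
step 2 [1y] zero: DF = P = 9797/10000 ≈ 0.979700
step 3 [1.5y] swap r/2=496/29123: DF=(1 − 496/29123·(0.982200+0.979700))/(1+496/29123) = 594/625 ≈ 0.950400
step 4 [2y] zero: DF = P = 2293/2500 ≈ 0.917200
step 5 [2.5y] bond c/2=9/800: DF=(7680667/8000000 − 9/800·(0.982200+0.979700+0.950400+0.917200))/(1+9/800) = 2267/2500 ≈ 0.906800
step 6 [3y] zero: DF = P = 4299/5000 ≈ 0.859800

1 1/2 4911/5000
2 1 9797/10000
3 3/2 594/625
4 2 2293/2500
5 5/2 2267/2500
6 3 4299/5000
DF(0.5y) = 4911/5000 ≈ 0.982200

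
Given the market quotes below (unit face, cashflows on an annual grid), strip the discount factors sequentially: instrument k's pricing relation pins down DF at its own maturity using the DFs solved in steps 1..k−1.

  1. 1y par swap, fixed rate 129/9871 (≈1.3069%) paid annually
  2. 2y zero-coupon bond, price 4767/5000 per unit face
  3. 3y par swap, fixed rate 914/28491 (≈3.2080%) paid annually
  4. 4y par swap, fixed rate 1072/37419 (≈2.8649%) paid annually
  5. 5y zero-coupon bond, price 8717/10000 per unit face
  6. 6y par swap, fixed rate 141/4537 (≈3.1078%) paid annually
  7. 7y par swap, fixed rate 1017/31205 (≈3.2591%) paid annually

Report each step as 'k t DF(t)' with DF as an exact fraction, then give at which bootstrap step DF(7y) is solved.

step 1 [1y] swap r/1=129/9871: DF=(1 − 129/9871·(0))/(1+129/9871) = 9871/10000 ≈ 0.987100
step 2 [2y] zero: DF = P = 4767/5000 ≈ 0.953400
step 3 [3y] swap r/1=914/28491: DF=(1 − 914/28491·(0.987100+0.953400))/(1+914/28491) = 4543/5000 ≈ 0.908600
step 4 [4y] swap r/1=1072/37419: DF=(1 − 1072/37419·(0.987100+0.953400+0.908600))/(1+1072/37419) = 558/625 ≈ 0.892800
step 5 [5y] zero: DF = P = 8717/10000 ≈ 0.871700
step 6 [6y] swap r/1=141/4537: DF=(1 − 141/4537·(0.987100+0.953400+0.908600+0.892800+0.871700))/(1+141/4537) = 2077/2500 ≈ 0.830800
step 7 [7y] swap r/1=1017/31205: DF=(1 − 1017/31205·(0.987100+0.953400+0.908600+0.892800+0.871700+0.830800))/(1+1017/31205) = 3983/5000 ≈ 0.796600

1 1 9871/10000
2 2 4767/5000
3 3 4543/5000
4 4 558/625
5 5 8717/10000
6 6 2077/2500
7 7 3983/5000
DF(7y) is solved at step 7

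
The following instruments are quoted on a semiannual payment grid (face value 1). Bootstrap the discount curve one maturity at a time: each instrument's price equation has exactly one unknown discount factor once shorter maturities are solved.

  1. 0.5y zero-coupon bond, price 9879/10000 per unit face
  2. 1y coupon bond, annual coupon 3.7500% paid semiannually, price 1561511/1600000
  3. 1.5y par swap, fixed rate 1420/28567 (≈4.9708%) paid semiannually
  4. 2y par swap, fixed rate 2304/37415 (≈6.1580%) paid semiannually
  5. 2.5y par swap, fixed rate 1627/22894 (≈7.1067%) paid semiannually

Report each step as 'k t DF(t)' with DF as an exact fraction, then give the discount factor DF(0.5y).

step 1 [0.5y] zero: DF = P = 9879/10000 ≈ 0.987900
step 2 [1y] bond c/2=3/160: DF=(1561511/1600000 − 3/160·(0.987900))/(1+3/160) = 4699/5000 ≈ 0.939800
step 3 [1.5y] swap r/2=710/28567: DF=(1 − 710/28567·(0.987900+0.939800))/(1+710/28567) = 929/1000 ≈ 0.929000
step 4 [2y] swap r/2=1152/37415: DF=(1 − 1152/37415·(0.987900+0.939800+0.929000))/(1+1152/37415) = 553/625 ≈ 0.884800
step 5 [2.5y] swap r/2=1627/45788: DF=(1 − 1627/45788·(0.987900+0.939800+0.929000+0.884800))/(1+1627/45788) = 8373/10000 ≈ 0.837300

1 1/2 9879/10000
2 1 4699/5000
3 3/2 929/1000
4 2 553/625
5 5/2 8373/10000
DF(0.5y) = 9879/10000 ≈ 0.987900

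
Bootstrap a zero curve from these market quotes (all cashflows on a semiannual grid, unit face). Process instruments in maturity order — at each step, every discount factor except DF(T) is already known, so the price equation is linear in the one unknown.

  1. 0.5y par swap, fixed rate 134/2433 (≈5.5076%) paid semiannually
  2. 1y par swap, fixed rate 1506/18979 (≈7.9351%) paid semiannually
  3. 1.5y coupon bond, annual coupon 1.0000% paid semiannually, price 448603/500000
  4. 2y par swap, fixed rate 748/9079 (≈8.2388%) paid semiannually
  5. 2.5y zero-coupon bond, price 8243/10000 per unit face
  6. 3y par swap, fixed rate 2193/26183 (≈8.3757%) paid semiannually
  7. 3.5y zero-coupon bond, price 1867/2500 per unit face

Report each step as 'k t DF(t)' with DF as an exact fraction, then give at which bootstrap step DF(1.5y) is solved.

step 1 [0.5y] swap r/2=67/2433: DF=(1 − 67/2433·(0))/(1+67/2433) = 2433/2500 ≈ 0.973200
step 2 [1y] swap r/2=753/18979: DF=(1 − 753/18979·(0.973200))/(1+753/18979) = 9247/10000 ≈ 0.924700
step 3 [1.5y] bond c/2=1/200: DF=(448603/500000 − 1/200·(0.973200+0.924700))/(1+1/200) = 8833/10000 ≈ 0.883300
step 4 [2y] swap r/2=374/9079: DF=(1 − 374/9079·(0.973200+0.924700+0.883300))/(1+374/9079) = 1063/1250 ≈ 0.850400
step 5 [2.5y] zero: DF = P = 8243/10000 ≈ 0.824300
step 6 [3y] swap r/2=2193/52366: DF=(1 − 2193/52366·(0.973200+0.924700+0.883300+0.850400+0.824300))/(1+2193/52366) = 7807/10000 ≈ 0.780700
step 7 [3.5y] zero: DF = P = 1867/2500 ≈ 0.746800

1 1/2 2433/2500
2 1 9247/10000
3 3/2 8833/10000
4 2 1063/1250
5 5/2 8243/10000
6 3 7807/10000
7 7/2 1867/2500
DF(1.5y) is solved at step 3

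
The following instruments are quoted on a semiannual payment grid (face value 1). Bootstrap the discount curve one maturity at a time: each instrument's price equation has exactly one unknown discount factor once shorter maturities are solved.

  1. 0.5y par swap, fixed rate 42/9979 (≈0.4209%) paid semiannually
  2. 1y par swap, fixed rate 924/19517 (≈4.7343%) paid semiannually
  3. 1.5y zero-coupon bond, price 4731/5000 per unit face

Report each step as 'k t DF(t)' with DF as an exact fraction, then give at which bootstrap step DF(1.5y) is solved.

step 1 [0.5y] swap r/2=21/9979: DF=(1 − 21/9979·(0))/(1+21/9979) = 9979/10000 ≈ 0.997900
step 2 [1y] swap r/2=462/19517: DF=(1 − 462/19517·(0.997900))/(1+462/19517) = 4769/5000 ≈ 0.953800
step 3 [1.5y] zero: DF = P = 4731/5000 ≈ 0.946200

1 1/2 9979/10000
2 1 4769/5000
3 3/2 4731/5000
DF(1.5y) is solved at step 3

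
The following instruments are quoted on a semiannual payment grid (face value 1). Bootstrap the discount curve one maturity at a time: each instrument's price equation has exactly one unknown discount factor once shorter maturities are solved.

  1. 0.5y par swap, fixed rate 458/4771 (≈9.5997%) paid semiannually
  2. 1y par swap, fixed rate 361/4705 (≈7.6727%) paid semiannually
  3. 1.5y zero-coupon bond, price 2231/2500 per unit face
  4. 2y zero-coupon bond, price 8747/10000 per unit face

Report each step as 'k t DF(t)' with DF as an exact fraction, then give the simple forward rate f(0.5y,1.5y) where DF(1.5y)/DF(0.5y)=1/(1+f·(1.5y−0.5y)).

1 1/2 4771/5000
2 1 4639/5000
3 3/2 2231/2500
4 2 8747/10000
f(0.5y,1.5y) = ((4771/5000)/(2231/2500) − 1)/(1) = 309/4462 ≈ 6.9251%

step 1 [0.5y] swap r/2=229/4771: DF=(1 − 229/4771·(0))/(1+229/4771) = 4771/5000 ≈ 0.954200
step 2 [1y] swap r/2=361/9410: DF=(1 − 361/9410·(0.954200))/(1+361/9410) = 4639/5000 ≈ 0.927800
step 3 [1.5y] zero: DF = P = 2231/2500 ≈ 0.892400
step 4 [2y] zero: DF = P = 8747/10000 ≈ 0.874700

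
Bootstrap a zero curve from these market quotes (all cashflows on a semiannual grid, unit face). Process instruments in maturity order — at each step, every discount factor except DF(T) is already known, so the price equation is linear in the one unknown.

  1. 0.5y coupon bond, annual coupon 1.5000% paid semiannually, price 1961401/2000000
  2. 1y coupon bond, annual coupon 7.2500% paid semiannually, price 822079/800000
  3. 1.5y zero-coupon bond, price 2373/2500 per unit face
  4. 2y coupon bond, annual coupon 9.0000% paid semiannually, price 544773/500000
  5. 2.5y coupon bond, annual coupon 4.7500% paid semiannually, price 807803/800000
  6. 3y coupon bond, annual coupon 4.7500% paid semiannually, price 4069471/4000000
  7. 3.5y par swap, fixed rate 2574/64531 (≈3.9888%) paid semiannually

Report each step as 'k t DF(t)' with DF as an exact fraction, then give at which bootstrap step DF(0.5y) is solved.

step 1 [0.5y] bond c/2=3/400: DF=(1961401/2000000 − 3/400·(0))/(1+3/400) = 4867/5000 ≈ 0.973400
step 2 [1y] bond c/2=29/800: DF=(822079/800000 − 29/800·(0.973400))/(1+29/800) = 1197/1250 ≈ 0.957600
step 3 [1.5y] zero: DF = P = 2373/2500 ≈ 0.949200
step 4 [2y] bond c/2=9/200: DF=(544773/500000 − 9/200·(0.973400+0.957600+0.949200))/(1+9/200) = 4593/5000 ≈ 0.918600
step 5 [2.5y] bond c/2=19/800: DF=(807803/800000 − 19/800·(0.973400+0.957600+0.949200+0.918600))/(1+19/800) = 4491/5000 ≈ 0.898200
step 6 [3y] bond c/2=19/800: DF=(4069471/4000000 − 19/800·(0.973400+0.957600+0.949200+0.918600+0.898200))/(1+19/800) = 553/625 ≈ 0.884800
step 7 [3.5y] swap r/2=1287/64531: DF=(1 − 1287/64531·(0.973400+0.957600+0.949200+0.918600+0.898200+0.884800))/(1+1287/64531) = 8713/10000 ≈ 0.871300

1 1/2 4867/5000
2 1 1197/1250
3 3/2 2373/2500
4 2 4593/5000
5 5/2 4491/5000
6 3 553/625
7 7/2 8713/10000
DF(0.5y) is solved at step 1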